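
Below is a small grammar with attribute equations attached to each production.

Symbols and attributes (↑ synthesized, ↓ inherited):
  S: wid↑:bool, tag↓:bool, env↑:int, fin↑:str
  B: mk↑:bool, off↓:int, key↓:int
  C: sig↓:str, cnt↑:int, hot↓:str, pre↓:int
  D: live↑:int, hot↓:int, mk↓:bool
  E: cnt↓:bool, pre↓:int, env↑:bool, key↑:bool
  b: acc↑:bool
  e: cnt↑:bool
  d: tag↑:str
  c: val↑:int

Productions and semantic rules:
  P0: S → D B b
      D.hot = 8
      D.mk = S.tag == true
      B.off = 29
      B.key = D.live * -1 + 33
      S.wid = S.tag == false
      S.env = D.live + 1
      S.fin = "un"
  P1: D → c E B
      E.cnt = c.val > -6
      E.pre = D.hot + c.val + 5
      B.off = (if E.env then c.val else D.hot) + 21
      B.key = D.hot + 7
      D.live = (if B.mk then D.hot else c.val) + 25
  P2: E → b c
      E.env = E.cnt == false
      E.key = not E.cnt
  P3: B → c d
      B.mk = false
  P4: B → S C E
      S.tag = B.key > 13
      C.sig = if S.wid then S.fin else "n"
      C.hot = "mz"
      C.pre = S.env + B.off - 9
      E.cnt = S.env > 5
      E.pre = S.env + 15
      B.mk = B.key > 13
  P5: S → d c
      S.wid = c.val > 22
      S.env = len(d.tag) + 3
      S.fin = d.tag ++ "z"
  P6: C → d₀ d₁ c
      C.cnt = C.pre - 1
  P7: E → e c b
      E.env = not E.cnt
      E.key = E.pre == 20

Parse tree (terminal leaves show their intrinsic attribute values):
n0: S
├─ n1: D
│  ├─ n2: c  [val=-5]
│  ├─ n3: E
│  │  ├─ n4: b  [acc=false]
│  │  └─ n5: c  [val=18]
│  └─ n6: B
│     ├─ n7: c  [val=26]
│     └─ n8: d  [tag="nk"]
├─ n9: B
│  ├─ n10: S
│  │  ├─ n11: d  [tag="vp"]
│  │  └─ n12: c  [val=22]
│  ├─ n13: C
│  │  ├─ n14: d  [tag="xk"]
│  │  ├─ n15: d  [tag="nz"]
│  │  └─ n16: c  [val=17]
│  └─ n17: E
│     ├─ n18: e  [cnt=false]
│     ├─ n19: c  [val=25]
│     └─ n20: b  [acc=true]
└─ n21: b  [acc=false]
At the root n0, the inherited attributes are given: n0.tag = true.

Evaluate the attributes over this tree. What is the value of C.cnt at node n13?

24

1. n0.tag = true  [given at root]
2. n1.hot = 8  [8]
3. n1.mk = true  [S.tag == true]
4. n2.val = -5  [terminal]
5. n3.cnt = true  [c.val > -6]
6. n3.pre = 8  [D.hot + c.val + 5]
7. n4.acc = false  [terminal]
8. n5.val = 18  [terminal]
9. n3.env = false  [E.cnt == false]
10. n3.key = false  [not E.cnt]
11. n6.off = 29  [(if E.env then c.val else D.hot) + 21]
12. n6.key = 15  [D.hot + 7]
13. n7.val = 26  [terminal]
14. n8.tag = "nk"  [terminal]
15. n6.mk = false  [false]
16. n1.live = 20  [(if B.mk then D.hot else c.val) + 25]
17. n9.off = 29  [29]
18. n9.key = 13  [D.live * -1 + 33]
19. n10.tag = false  [B.key > 13]
20. n11.tag = "vp"  [terminal]
21. n12.val = 22  [terminal]
22. n10.wid = false  [c.val > 22]
23. n10.env = 5  [len(d.tag) + 3]
24. n10.fin = "vpz"  [d.tag ++ "z"]
25. n13.sig = "n"  [if S.wid then S.fin else "n"]
26. n13.hot = "mz"  ["mz"]
27. n13.pre = 25  [S.env + B.off - 9]
28. n14.tag = "xk"  [terminal]
29. n15.tag = "nz"  [terminal]
30. n16.val = 17  [terminal]
31. n13.cnt = 24  [C.pre - 1]
32. n17.cnt = false  [S.env > 5]
33. n17.pre = 20  [S.env + 15]
34. n18.cnt = false  [terminal]
35. n19.val = 25  [terminal]
36. n20.acc = true  [terminal]
37. n17.env = true  [not E.cnt]
38. n17.key = true  [E.pre == 20]
39. n9.mk = false  [B.key > 13]
40. n21.acc = false  [terminal]
41. n0.wid = false  [S.tag == false]
42. n0.env = 21  [D.live + 1]
43. n0.fin = "un"  ["un"]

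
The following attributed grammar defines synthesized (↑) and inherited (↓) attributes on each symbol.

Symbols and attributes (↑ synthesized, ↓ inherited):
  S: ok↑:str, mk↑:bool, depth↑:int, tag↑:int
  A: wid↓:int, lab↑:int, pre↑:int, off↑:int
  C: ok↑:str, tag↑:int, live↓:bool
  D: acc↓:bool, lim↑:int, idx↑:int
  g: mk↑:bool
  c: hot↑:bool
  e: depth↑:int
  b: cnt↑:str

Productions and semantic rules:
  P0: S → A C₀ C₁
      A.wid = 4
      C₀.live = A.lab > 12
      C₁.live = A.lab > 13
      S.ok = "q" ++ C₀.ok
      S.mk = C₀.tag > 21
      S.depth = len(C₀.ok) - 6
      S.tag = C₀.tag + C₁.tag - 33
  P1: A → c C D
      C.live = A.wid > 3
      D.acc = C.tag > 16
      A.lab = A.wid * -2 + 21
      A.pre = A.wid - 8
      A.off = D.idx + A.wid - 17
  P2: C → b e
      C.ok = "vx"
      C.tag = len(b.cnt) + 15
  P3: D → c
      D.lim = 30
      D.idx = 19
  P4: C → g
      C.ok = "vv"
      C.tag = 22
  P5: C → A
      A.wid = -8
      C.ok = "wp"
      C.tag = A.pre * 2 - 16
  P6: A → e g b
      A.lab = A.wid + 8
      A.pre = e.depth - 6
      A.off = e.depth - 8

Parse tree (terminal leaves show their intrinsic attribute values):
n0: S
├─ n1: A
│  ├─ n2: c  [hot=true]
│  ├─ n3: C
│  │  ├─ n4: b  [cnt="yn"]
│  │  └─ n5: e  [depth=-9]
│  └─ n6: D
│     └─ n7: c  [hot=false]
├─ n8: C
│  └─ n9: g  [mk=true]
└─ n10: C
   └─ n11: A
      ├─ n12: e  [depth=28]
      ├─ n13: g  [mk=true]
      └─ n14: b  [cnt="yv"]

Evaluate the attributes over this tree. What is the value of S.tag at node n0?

17

1. n1.wid = 4  [4]
2. n2.hot = true  [terminal]
3. n3.live = true  [A.wid > 3]
4. n4.cnt = "yn"  [terminal]
5. n5.depth = -9  [terminal]
6. n3.ok = "vx"  ["vx"]
7. n3.tag = 17  [len(b.cnt) + 15]
8. n6.acc = true  [C.tag > 16]
9. n7.hot = false  [terminal]
10. n6.lim = 30  [30]
11. n6.idx = 19  [19]
12. n1.lab = 13  [A.wid * -2 + 21]
13. n1.pre = -4  [A.wid - 8]
14. n1.off = 6  [D.idx + A.wid - 17]
15. n8.live = true  [A.lab > 12]
16. n9.mk = true  [terminal]
17. n8.ok = "vv"  ["vv"]
18. n8.tag = 22  [22]
19. n10.live = false  [A.lab > 13]
20. n11.wid = -8  [-8]
21. n12.depth = 28  [terminal]
22. n13.mk = true  [terminal]
23. n14.cnt = "yv"  [terminal]
24. n11.lab = 0  [A.wid + 8]
25. n11.pre = 22  [e.depth - 6]
26. n11.off = 20  [e.depth - 8]
27. n10.ok = "wp"  ["wp"]
28. n10.tag = 28  [A.pre * 2 - 16]
29. n0.ok = "qvv"  ["q" ++ C₀.ok]
30. n0.mk = true  [C₀.tag > 21]
31. n0.depth = -4  [len(C₀.ok) - 6]
32. n0.tag = 17  [C₀.tag + C₁.tag - 33]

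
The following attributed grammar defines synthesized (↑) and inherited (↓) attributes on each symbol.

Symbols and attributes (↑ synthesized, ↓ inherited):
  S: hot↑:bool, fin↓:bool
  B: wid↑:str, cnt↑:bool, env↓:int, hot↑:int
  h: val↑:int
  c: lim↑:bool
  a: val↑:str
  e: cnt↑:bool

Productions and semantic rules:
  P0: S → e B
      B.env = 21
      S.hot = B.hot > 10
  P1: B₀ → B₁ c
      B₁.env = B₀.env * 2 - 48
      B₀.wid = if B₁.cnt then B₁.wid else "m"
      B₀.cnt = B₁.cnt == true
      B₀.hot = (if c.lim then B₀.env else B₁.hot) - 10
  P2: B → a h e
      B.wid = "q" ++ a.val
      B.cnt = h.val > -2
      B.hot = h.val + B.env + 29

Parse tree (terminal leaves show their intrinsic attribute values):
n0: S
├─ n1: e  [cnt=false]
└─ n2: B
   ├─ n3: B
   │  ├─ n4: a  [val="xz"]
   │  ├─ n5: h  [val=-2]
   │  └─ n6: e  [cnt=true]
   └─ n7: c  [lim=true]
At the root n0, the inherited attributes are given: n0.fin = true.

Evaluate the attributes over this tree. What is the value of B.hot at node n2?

11

1. n0.fin = true  [given at root]
2. n1.cnt = false  [terminal]
3. n2.env = 21  [21]
4. n3.env = -6  [B₀.env * 2 - 48]
5. n4.val = "xz"  [terminal]
6. n5.val = -2  [terminal]
7. n6.cnt = true  [terminal]
8. n3.wid = "qxz"  ["q" ++ a.val]
9. n3.cnt = false  [h.val > -2]
10. n3.hot = 21  [h.val + B.env + 29]
11. n7.lim = true  [terminal]
12. n2.wid = "m"  [if B₁.cnt then B₁.wid else "m"]
13. n2.cnt = false  [B₁.cnt == true]
14. n2.hot = 11  [(if c.lim then B₀.env else B₁.hot) - 10]
15. n0.hot = true  [B.hot > 10]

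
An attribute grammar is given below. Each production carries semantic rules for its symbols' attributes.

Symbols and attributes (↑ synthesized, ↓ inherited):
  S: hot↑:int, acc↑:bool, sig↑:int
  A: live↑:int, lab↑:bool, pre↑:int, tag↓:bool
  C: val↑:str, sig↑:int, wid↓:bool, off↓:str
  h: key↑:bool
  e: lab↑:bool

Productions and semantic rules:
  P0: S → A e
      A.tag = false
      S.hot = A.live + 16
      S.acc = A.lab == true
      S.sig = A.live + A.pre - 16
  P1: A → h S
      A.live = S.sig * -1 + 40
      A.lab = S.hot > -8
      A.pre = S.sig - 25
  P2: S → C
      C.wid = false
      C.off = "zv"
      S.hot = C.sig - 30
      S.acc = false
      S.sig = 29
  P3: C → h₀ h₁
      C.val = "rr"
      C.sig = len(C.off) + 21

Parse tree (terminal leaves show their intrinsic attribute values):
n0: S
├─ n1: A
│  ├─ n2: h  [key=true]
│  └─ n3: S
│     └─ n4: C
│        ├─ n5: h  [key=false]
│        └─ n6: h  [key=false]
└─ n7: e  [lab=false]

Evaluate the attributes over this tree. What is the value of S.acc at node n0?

1. n1.tag = false  [false]
2. n2.key = true  [terminal]
3. n4.wid = false  [false]
4. n4.off = "zv"  ["zv"]
5. n5.key = false  [terminal]
6. n6.key = false  [terminal]
7. n4.val = "rr"  ["rr"]
8. n4.sig = 23  [len(C.off) + 21]
9. n3.hot = -7  [C.sig - 30]
10. n3.acc = false  [false]
11. n3.sig = 29  [29]
12. n1.live = 11  [S.sig * -1 + 40]
13. n1.lab = true  [S.hot > -8]
14. n1.pre = 4  [S.sig - 25]
15. n7.lab = false  [terminal]
16. n0.hot = 27  [A.live + 16]
17. n0.acc = true  [A.lab == true]
18. n0.sig = -1  [A.live + A.pre - 16]

true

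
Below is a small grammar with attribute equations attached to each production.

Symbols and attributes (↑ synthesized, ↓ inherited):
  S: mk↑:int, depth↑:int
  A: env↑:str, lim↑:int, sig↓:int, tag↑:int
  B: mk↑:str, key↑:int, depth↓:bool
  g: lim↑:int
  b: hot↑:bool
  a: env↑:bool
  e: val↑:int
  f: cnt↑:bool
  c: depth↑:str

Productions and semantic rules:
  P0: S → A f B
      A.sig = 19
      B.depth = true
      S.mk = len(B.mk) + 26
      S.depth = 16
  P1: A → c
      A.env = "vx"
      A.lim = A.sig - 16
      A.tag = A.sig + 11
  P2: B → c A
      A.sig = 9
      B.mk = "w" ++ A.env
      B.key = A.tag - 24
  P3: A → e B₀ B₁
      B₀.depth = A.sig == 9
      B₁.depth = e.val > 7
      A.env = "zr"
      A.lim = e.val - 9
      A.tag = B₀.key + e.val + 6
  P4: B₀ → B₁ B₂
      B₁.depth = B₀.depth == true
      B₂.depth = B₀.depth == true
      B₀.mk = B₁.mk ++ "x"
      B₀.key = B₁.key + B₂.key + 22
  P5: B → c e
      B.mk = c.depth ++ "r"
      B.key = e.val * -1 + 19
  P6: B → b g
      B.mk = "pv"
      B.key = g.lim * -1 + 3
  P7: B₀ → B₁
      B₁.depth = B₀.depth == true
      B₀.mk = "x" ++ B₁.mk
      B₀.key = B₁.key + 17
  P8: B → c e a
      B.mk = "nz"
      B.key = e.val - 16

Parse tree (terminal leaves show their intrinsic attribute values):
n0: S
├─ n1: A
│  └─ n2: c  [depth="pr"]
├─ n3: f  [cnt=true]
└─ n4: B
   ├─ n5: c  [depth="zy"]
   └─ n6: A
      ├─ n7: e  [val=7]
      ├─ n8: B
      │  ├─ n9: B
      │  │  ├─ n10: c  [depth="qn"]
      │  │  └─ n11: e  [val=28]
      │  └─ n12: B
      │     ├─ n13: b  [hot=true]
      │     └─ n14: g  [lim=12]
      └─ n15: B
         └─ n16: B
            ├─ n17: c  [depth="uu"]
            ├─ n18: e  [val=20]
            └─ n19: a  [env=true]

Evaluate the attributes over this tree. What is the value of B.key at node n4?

-7

1. n1.sig = 19  [19]
2. n2.depth = "pr"  [terminal]
3. n1.env = "vx"  ["vx"]
4. n1.lim = 3  [A.sig - 16]
5. n1.tag = 30  [A.sig + 11]
6. n3.cnt = true  [terminal]
7. n4.depth = true  [true]
8. n5.depth = "zy"  [terminal]
9. n6.sig = 9  [9]
10. n7.val = 7  [terminal]
11. n8.depth = true  [A.sig == 9]
12. n9.depth = true  [B₀.depth == true]
13. n10.depth = "qn"  [terminal]
14. n11.val = 28  [terminal]
15. n9.mk = "qnr"  [c.depth ++ "r"]
16. n9.key = -9  [e.val * -1 + 19]
17. n12.depth = true  [B₀.depth == true]
18. n13.hot = true  [terminal]
19. n14.lim = 12  [terminal]
20. n12.mk = "pv"  ["pv"]
21. n12.key = -9  [g.lim * -1 + 3]
22. n8.mk = "qnrx"  [B₁.mk ++ "x"]
23. n8.key = 4  [B₁.key + B₂.key + 22]
24. n15.depth = false  [e.val > 7]
25. n16.depth = false  [B₀.depth == true]
26. n17.depth = "uu"  [terminal]
27. n18.val = 20  [terminal]
28. n19.env = true  [terminal]
29. n16.mk = "nz"  ["nz"]
30. n16.key = 4  [e.val - 16]
31. n15.mk = "xnz"  ["x" ++ B₁.mk]
32. n15.key = 21  [B₁.key + 17]
33. n6.env = "zr"  ["zr"]
34. n6.lim = -2  [e.val - 9]
35. n6.tag = 17  [B₀.key + e.val + 6]
36. n4.mk = "wzr"  ["w" ++ A.env]
37. n4.key = -7  [A.tag - 24]
38. n0.mk = 29  [len(B.mk) + 26]
39. n0.depth = 16  [16]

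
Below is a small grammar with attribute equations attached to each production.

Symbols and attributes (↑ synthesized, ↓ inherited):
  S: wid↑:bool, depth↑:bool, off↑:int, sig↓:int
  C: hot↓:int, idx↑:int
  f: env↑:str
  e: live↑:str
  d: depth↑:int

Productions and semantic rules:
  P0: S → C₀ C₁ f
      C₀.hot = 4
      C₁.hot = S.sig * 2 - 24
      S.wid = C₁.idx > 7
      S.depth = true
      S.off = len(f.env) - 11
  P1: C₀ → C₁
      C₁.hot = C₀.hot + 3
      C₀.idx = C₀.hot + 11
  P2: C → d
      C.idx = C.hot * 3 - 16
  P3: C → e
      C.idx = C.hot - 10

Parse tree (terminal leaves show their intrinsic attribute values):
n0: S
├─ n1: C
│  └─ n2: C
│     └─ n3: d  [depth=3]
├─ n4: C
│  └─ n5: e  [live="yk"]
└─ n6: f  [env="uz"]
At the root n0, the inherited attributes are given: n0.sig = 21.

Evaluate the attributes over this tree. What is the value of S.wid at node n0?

true

1. n0.sig = 21  [given at root]
2. n1.hot = 4  [4]
3. n2.hot = 7  [C₀.hot + 3]
4. n3.depth = 3  [terminal]
5. n2.idx = 5  [C.hot * 3 - 16]
6. n1.idx = 15  [C₀.hot + 11]
7. n4.hot = 18  [S.sig * 2 - 24]
8. n5.live = "yk"  [terminal]
9. n4.idx = 8  [C.hot - 10]
10. n6.env = "uz"  [terminal]
11. n0.wid = true  [C₁.idx > 7]
12. n0.depth = true  [true]
13. n0.off = -9  [len(f.env) - 11]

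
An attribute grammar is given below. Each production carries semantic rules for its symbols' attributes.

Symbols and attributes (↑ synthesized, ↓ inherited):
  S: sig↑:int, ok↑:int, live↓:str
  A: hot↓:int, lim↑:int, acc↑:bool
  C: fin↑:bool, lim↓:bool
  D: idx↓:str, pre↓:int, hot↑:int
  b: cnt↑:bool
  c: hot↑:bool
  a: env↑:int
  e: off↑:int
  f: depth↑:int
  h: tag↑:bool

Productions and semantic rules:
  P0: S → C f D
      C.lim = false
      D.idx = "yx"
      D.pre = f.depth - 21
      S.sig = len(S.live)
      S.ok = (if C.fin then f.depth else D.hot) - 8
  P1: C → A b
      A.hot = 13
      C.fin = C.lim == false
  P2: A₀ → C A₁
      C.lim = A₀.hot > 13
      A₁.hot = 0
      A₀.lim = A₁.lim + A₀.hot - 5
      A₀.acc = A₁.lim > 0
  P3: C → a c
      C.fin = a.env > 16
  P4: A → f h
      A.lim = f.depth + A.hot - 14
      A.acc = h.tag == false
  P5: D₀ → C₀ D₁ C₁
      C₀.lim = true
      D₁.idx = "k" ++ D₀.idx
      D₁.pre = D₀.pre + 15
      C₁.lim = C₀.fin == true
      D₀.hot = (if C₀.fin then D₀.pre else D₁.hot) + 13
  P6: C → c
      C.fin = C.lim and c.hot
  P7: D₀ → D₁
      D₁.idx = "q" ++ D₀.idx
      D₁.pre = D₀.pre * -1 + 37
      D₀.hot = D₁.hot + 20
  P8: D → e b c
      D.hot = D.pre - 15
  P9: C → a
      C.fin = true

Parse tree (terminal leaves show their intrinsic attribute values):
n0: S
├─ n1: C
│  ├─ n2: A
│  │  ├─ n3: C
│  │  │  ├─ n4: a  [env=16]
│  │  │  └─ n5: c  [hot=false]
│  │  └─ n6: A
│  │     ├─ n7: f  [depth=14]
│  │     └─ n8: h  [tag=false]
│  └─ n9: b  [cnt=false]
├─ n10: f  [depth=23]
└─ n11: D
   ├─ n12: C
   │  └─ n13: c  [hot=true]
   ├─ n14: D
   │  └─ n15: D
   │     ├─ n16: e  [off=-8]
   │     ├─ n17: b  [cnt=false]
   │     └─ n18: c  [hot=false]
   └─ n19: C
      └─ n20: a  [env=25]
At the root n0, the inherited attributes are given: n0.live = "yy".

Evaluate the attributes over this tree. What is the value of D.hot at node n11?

1. n0.live = "yy"  [given at root]
2. n1.lim = false  [false]
3. n2.hot = 13  [13]
4. n3.lim = false  [A₀.hot > 13]
5. n4.env = 16  [terminal]
6. n5.hot = false  [terminal]
7. n3.fin = false  [a.env > 16]
8. n6.hot = 0  [0]
9. n7.depth = 14  [terminal]
10. n8.tag = false  [terminal]
11. n6.lim = 0  [f.depth + A.hot - 14]
12. n6.acc = true  [h.tag == false]
13. n2.lim = 8  [A₁.lim + A₀.hot - 5]
14. n2.acc = false  [A₁.lim > 0]
15. n9.cnt = false  [terminal]
16. n1.fin = true  [C.lim == false]
17. n10.depth = 23  [terminal]
18. n11.idx = "yx"  ["yx"]
19. n11.pre = 2  [f.depth - 21]
20. n12.lim = true  [true]
21. n13.hot = true  [terminal]
22. n12.fin = true  [C.lim and c.hot]
23. n14.idx = "kyx"  ["k" ++ D₀.idx]
24. n14.pre = 17  [D₀.pre + 15]
25. n15.idx = "qkyx"  ["q" ++ D₀.idx]
26. n15.pre = 20  [D₀.pre * -1 + 37]
27. n16.off = -8  [terminal]
28. n17.cnt = false  [terminal]
29. n18.hot = false  [terminal]
30. n15.hot = 5  [D.pre - 15]
31. n14.hot = 25  [D₁.hot + 20]
32. n19.lim = true  [C₀.fin == true]
33. n20.env = 25  [terminal]
34. n19.fin = true  [true]
35. n11.hot = 15  [(if C₀.fin then D₀.pre else D₁.hot) + 13]
36. n0.sig = 2  [len(S.live)]
37. n0.ok = 15  [(if C.fin then f.depth else D.hot) - 8]

15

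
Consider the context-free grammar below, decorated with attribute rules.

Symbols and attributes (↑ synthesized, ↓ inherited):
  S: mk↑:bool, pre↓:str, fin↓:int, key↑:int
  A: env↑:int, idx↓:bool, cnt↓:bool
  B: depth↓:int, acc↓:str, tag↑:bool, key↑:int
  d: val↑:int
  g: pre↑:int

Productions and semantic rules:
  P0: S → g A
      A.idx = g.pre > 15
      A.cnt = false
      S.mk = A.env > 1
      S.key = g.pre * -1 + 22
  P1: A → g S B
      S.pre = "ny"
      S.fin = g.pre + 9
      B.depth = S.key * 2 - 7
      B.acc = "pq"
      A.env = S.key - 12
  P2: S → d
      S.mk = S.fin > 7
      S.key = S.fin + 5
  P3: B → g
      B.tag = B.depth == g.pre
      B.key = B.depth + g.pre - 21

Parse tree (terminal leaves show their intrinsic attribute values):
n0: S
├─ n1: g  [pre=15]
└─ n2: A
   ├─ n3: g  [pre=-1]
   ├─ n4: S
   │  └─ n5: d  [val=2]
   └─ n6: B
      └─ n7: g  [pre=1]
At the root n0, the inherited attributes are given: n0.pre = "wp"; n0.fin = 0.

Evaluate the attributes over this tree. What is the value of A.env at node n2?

1. n0.pre = "wp"  [given at root]
2. n0.fin = 0  [given at root]
3. n1.pre = 15  [terminal]
4. n2.idx = false  [g.pre > 15]
5. n2.cnt = false  [false]
6. n3.pre = -1  [terminal]
7. n4.pre = "ny"  ["ny"]
8. n4.fin = 8  [g.pre + 9]
9. n5.val = 2  [terminal]
10. n4.mk = true  [S.fin > 7]
11. n4.key = 13  [S.fin + 5]
12. n6.depth = 19  [S.key * 2 - 7]
13. n6.acc = "pq"  ["pq"]
14. n7.pre = 1  [terminal]
15. n6.tag = false  [B.depth == g.pre]
16. n6.key = -1  [B.depth + g.pre - 21]
17. n2.env = 1  [S.key - 12]
18. n0.mk = false  [A.env > 1]
19. n0.key = 7  [g.pre * -1 + 22]

1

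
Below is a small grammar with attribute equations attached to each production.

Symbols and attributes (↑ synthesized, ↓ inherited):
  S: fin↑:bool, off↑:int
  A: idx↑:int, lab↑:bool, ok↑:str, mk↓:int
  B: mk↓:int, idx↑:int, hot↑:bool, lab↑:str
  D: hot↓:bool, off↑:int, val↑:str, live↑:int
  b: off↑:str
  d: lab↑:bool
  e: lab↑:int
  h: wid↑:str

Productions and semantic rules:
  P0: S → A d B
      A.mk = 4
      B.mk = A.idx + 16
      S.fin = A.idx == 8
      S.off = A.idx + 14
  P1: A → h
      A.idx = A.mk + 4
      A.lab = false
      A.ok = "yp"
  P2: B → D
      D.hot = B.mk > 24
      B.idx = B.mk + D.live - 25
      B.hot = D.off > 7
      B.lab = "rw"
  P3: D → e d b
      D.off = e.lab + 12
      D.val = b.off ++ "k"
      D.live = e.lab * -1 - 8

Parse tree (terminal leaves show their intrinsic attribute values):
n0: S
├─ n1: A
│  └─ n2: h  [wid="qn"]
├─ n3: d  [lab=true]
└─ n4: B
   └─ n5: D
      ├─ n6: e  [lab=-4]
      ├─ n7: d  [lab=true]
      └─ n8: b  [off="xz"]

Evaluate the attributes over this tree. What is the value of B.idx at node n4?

1. n1.mk = 4  [4]
2. n2.wid = "qn"  [terminal]
3. n1.idx = 8  [A.mk + 4]
4. n1.lab = false  [false]
5. n1.ok = "yp"  ["yp"]
6. n3.lab = true  [terminal]
7. n4.mk = 24  [A.idx + 16]
8. n5.hot = false  [B.mk > 24]
9. n6.lab = -4  [terminal]
10. n7.lab = true  [terminal]
11. n8.off = "xz"  [terminal]
12. n5.off = 8  [e.lab + 12]
13. n5.val = "xzk"  [b.off ++ "k"]
14. n5.live = -4  [e.lab * -1 - 8]
15. n4.idx = -5  [B.mk + D.live - 25]
16. n4.hot = true  [D.off > 7]
17. n4.lab = "rw"  ["rw"]
18. n0.fin = true  [A.idx == 8]
19. n0.off = 22  [A.idx + 14]

-5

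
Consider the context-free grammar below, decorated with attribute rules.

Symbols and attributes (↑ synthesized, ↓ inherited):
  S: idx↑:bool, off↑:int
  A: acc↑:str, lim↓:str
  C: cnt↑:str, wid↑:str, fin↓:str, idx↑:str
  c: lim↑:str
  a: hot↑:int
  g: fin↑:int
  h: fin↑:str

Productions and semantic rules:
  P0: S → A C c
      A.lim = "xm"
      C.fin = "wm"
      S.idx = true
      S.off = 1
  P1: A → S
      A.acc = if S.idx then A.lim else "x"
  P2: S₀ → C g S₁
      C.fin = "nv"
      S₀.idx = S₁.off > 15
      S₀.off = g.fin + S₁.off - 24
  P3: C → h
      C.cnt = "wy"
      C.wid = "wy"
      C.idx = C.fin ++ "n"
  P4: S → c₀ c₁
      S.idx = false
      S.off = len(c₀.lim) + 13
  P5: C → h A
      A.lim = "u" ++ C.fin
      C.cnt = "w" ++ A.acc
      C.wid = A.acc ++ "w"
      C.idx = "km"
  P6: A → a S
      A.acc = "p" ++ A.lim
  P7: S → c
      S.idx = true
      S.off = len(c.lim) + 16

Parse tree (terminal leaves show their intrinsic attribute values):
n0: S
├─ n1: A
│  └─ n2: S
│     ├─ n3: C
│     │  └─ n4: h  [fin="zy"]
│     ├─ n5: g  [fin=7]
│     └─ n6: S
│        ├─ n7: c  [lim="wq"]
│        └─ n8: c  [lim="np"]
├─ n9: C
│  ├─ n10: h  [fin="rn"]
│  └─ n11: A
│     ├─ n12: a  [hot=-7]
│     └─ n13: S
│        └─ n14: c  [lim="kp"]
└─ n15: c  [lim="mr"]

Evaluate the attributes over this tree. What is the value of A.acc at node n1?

1. n1.lim = "xm"  ["xm"]
2. n3.fin = "nv"  ["nv"]
3. n4.fin = "zy"  [terminal]
4. n3.cnt = "wy"  ["wy"]
5. n3.wid = "wy"  ["wy"]
6. n3.idx = "nvn"  [C.fin ++ "n"]
7. n5.fin = 7  [terminal]
8. n7.lim = "wq"  [terminal]
9. n8.lim = "np"  [terminal]
10. n6.idx = false  [false]
11. n6.off = 15  [len(c₀.lim) + 13]
12. n2.idx = false  [S₁.off > 15]
13. n2.off = -2  [g.fin + S₁.off - 24]
14. n1.acc = "x"  [if S.idx then A.lim else "x"]
15. n9.fin = "wm"  ["wm"]
16. n10.fin = "rn"  [terminal]
17. n11.lim = "uwm"  ["u" ++ C.fin]
18. n12.hot = -7  [terminal]
19. n14.lim = "kp"  [terminal]
20. n13.idx = true  [true]
21. n13.off = 18  [len(c.lim) + 16]
22. n11.acc = "puwm"  ["p" ++ A.lim]
23. n9.cnt = "wpuwm"  ["w" ++ A.acc]
24. n9.wid = "puwmw"  [A.acc ++ "w"]
25. n9.idx = "km"  ["km"]
26. n15.lim = "mr"  [terminal]
27. n0.idx = true  [true]
28. n0.off = 1  [1]

"x"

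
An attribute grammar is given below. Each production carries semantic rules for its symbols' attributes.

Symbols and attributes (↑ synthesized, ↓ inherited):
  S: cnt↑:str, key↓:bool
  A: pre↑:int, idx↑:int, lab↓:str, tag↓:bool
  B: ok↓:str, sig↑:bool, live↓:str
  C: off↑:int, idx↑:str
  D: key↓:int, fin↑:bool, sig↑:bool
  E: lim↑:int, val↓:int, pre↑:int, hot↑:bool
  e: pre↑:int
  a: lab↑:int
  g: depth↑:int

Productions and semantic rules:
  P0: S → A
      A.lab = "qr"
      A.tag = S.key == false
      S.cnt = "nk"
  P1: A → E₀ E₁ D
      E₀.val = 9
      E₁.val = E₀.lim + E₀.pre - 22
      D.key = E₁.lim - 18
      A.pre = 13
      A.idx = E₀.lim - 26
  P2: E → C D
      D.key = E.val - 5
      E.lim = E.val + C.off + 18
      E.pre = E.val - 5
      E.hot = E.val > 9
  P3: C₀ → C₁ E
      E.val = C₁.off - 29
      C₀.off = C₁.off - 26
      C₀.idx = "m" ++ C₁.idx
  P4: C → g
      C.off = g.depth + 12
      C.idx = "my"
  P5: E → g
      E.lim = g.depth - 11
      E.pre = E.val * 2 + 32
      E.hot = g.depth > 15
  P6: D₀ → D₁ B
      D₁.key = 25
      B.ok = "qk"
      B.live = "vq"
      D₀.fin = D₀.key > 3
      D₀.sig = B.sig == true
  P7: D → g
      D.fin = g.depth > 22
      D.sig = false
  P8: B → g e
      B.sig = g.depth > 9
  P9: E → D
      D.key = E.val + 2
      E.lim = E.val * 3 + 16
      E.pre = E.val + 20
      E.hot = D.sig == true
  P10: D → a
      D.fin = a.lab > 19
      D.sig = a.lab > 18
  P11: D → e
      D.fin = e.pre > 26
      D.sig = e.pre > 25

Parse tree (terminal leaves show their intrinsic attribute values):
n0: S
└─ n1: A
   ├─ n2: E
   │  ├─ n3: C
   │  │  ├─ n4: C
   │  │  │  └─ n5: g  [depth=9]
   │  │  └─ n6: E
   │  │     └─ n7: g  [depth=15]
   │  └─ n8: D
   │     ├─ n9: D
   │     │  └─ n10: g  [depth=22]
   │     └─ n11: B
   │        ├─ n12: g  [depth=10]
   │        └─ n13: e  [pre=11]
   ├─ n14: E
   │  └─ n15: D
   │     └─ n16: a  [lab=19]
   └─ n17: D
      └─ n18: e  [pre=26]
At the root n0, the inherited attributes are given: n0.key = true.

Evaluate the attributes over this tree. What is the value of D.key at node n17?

1. n0.key = true  [given at root]
2. n1.lab = "qr"  ["qr"]
3. n1.tag = false  [S.key == false]
4. n2.val = 9  [9]
5. n5.depth = 9  [terminal]
6. n4.off = 21  [g.depth + 12]
7. n4.idx = "my"  ["my"]
8. n6.val = -8  [C₁.off - 29]
9. n7.depth = 15  [terminal]
10. n6.lim = 4  [g.depth - 11]
11. n6.pre = 16  [E.val * 2 + 32]
12. n6.hot = false  [g.depth > 15]
13. n3.off = -5  [C₁.off - 26]
14. n3.idx = "mmy"  ["m" ++ C₁.idx]
15. n8.key = 4  [E.val - 5]
16. n9.key = 25  [25]
17. n10.depth = 22  [terminal]
18. n9.fin = false  [g.depth > 22]
19. n9.sig = false  [false]
20. n11.ok = "qk"  ["qk"]
21. n11.live = "vq"  ["vq"]
22. n12.depth = 10  [terminal]
23. n13.pre = 11  [terminal]
24. n11.sig = true  [g.depth > 9]
25. n8.fin = true  [D₀.key > 3]
26. n8.sig = true  [B.sig == true]
27. n2.lim = 22  [E.val + C.off + 18]
28. n2.pre = 4  [E.val - 5]
29. n2.hot = false  [E.val > 9]
30. n14.val = 4  [E₀.lim + E₀.pre - 22]
31. n15.key = 6  [E.val + 2]
32. n16.lab = 19  [terminal]
33. n15.fin = false  [a.lab > 19]
34. n15.sig = true  [a.lab > 18]
35. n14.lim = 28  [E.val * 3 + 16]
36. n14.pre = 24  [E.val + 20]
37. n14.hot = true  [D.sig == true]
38. n17.key = 10  [E₁.lim - 18]
39. n18.pre = 26  [terminal]
40. n17.fin = false  [e.pre > 26]
41. n17.sig = true  [e.pre > 25]
42. n1.pre = 13  [13]
43. n1.idx = -4  [E₀.lim - 26]
44. n0.cnt = "nk"  ["nk"]

10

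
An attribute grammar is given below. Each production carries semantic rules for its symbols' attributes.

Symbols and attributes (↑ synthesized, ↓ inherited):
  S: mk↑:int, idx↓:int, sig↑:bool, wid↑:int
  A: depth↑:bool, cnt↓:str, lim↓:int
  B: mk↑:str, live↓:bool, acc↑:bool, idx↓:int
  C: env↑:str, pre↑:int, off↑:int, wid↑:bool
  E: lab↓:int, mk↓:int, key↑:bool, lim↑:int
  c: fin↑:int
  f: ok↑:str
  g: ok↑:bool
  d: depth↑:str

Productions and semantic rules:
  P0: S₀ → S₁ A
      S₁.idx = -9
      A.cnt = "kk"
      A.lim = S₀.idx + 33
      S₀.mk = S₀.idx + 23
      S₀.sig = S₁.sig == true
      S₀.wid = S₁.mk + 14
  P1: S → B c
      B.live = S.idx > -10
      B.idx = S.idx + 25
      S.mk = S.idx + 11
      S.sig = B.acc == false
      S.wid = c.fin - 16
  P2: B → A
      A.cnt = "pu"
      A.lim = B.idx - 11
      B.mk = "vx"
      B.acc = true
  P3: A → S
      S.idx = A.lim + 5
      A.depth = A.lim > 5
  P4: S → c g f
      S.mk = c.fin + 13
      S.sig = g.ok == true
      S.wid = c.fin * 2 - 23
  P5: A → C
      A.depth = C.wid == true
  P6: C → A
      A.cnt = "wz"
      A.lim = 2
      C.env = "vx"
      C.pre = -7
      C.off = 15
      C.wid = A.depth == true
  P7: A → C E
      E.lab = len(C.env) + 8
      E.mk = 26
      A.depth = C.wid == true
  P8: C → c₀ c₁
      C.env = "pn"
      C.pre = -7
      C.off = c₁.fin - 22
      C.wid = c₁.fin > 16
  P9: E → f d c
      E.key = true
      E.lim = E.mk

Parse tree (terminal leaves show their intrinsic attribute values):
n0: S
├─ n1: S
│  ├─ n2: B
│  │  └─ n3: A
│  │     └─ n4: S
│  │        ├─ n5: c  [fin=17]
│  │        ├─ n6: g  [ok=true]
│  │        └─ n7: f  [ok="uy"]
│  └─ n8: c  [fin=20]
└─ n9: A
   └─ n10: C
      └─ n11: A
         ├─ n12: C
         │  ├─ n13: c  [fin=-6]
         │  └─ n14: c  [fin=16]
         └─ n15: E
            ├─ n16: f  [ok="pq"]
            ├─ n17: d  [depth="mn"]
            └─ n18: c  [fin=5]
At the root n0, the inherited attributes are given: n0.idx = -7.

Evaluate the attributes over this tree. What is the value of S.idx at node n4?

10

1. n0.idx = -7  [given at root]
2. n1.idx = -9  [-9]
3. n2.live = true  [S.idx > -10]
4. n2.idx = 16  [S.idx + 25]
5. n3.cnt = "pu"  ["pu"]
6. n3.lim = 5  [B.idx - 11]
7. n4.idx = 10  [A.lim + 5]
8. n5.fin = 17  [terminal]
9. n6.ok = true  [terminal]
10. n7.ok = "uy"  [terminal]
11. n4.mk = 30  [c.fin + 13]
12. n4.sig = true  [g.ok == true]
13. n4.wid = 11  [c.fin * 2 - 23]
14. n3.depth = false  [A.lim > 5]
15. n2.mk = "vx"  ["vx"]
16. n2.acc = true  [true]
17. n8.fin = 20  [terminal]
18. n1.mk = 2  [S.idx + 11]
19. n1.sig = false  [B.acc == false]
20. n1.wid = 4  [c.fin - 16]
21. n9.cnt = "kk"  ["kk"]
22. n9.lim = 26  [S₀.idx + 33]
23. n11.cnt = "wz"  ["wz"]
24. n11.lim = 2  [2]
25. n13.fin = -6  [terminal]
26. n14.fin = 16  [terminal]
27. n12.env = "pn"  ["pn"]
28. n12.pre = -7  [-7]
29. n12.off = -6  [c₁.fin - 22]
30. n12.wid = false  [c₁.fin > 16]
31. n15.lab = 10  [len(C.env) + 8]
32. n15.mk = 26  [26]
33. n16.ok = "pq"  [terminal]
34. n17.depth = "mn"  [terminal]
35. n18.fin = 5  [terminal]
36. n15.key = true  [true]
37. n15.lim = 26  [E.mk]
38. n11.depth = false  [C.wid == true]
39. n10.env = "vx"  ["vx"]
40. n10.pre = -7  [-7]
41. n10.off = 15  [15]
42. n10.wid = false  [A.depth == true]
43. n9.depth = false  [C.wid == true]
44. n0.mk = 16  [S₀.idx + 23]
45. n0.sig = false  [S₁.sig == true]
46. n0.wid = 16  [S₁.mk + 14]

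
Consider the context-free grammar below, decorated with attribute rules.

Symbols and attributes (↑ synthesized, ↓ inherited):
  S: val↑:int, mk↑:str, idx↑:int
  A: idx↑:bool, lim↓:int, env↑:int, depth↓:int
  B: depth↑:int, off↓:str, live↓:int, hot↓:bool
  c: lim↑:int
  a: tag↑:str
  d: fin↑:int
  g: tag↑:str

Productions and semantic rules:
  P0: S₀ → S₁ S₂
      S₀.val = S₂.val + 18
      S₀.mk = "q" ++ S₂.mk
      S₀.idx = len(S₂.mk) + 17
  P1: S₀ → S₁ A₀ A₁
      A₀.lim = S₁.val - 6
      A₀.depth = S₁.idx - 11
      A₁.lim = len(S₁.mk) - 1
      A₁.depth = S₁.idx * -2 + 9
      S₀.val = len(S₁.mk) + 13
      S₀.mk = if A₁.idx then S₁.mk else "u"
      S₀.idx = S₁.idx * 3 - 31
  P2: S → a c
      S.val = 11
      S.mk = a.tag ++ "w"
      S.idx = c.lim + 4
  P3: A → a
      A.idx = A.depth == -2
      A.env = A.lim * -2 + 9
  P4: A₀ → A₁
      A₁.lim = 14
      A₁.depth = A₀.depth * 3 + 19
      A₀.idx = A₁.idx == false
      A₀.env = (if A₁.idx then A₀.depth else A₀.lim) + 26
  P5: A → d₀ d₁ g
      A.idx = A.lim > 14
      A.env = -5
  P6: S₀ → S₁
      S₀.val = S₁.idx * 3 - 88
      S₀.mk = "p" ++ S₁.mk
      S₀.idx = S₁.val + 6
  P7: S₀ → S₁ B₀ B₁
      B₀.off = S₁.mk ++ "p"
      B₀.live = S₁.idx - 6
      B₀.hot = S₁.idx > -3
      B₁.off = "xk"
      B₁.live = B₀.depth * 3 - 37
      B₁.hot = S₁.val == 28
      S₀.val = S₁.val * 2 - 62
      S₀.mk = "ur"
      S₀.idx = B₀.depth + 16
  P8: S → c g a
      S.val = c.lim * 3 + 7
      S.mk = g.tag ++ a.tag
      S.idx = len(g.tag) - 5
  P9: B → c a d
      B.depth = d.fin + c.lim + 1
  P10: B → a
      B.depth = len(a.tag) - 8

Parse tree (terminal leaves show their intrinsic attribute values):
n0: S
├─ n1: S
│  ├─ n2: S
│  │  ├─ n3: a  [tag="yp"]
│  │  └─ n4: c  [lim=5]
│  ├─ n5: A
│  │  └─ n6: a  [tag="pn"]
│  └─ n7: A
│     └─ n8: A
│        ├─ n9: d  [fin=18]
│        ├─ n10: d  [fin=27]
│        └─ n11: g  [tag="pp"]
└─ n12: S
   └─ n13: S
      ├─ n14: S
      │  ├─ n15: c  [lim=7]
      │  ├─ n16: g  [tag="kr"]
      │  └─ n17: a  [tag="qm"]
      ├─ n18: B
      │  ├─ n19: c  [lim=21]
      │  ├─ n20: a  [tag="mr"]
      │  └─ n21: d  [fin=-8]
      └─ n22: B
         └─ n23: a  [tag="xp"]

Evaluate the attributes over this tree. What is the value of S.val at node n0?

1. n3.tag = "yp"  [terminal]
2. n4.lim = 5  [terminal]
3. n2.val = 11  [11]
4. n2.mk = "ypw"  [a.tag ++ "w"]
5. n2.idx = 9  [c.lim + 4]
6. n5.lim = 5  [S₁.val - 6]
7. n5.depth = -2  [S₁.idx - 11]
8. n6.tag = "pn"  [terminal]
9. n5.idx = true  [A.depth == -2]
10. n5.env = -1  [A.lim * -2 + 9]
11. n7.lim = 2  [len(S₁.mk) - 1]
12. n7.depth = -9  [S₁.idx * -2 + 9]
13. n8.lim = 14  [14]
14. n8.depth = -8  [A₀.depth * 3 + 19]
15. n9.fin = 18  [terminal]
16. n10.fin = 27  [terminal]
17. n11.tag = "pp"  [terminal]
18. n8.idx = false  [A.lim > 14]
19. n8.env = -5  [-5]
20. n7.idx = true  [A₁.idx == false]
21. n7.env = 28  [(if A₁.idx then A₀.depth else A₀.lim) + 26]
22. n1.val = 16  [len(S₁.mk) + 13]
23. n1.mk = "ypw"  [if A₁.idx then S₁.mk else "u"]
24. n1.idx = -4  [S₁.idx * 3 - 31]
25. n15.lim = 7  [terminal]
26. n16.tag = "kr"  [terminal]
27. n17.tag = "qm"  [terminal]
28. n14.val = 28  [c.lim * 3 + 7]
29. n14.mk = "krqm"  [g.tag ++ a.tag]
30. n14.idx = -3  [len(g.tag) - 5]
31. n18.off = "krqmp"  [S₁.mk ++ "p"]
32. n18.live = -9  [S₁.idx - 6]
33. n18.hot = false  [S₁.idx > -3]
34. n19.lim = 21  [terminal]
35. n20.tag = "mr"  [terminal]
36. n21.fin = -8  [terminal]
37. n18.depth = 14  [d.fin + c.lim + 1]
38. n22.off = "xk"  ["xk"]
39. n22.live = 5  [B₀.depth * 3 - 37]
40. n22.hot = true  [S₁.val == 28]
41. n23.tag = "xp"  [terminal]
42. n22.depth = -6  [len(a.tag) - 8]
43. n13.val = -6  [S₁.val * 2 - 62]
44. n13.mk = "ur"  ["ur"]
45. n13.idx = 30  [B₀.depth + 16]
46. n12.val = 2  [S₁.idx * 3 - 88]
47. n12.mk = "pur"  ["p" ++ S₁.mk]
48. n12.idx = 0  [S₁.val + 6]
49. n0.val = 20  [S₂.val + 18]
50. n0.mk = "qpur"  ["q" ++ S₂.mk]
51. n0.idx = 20  [len(S₂.mk) + 17]

20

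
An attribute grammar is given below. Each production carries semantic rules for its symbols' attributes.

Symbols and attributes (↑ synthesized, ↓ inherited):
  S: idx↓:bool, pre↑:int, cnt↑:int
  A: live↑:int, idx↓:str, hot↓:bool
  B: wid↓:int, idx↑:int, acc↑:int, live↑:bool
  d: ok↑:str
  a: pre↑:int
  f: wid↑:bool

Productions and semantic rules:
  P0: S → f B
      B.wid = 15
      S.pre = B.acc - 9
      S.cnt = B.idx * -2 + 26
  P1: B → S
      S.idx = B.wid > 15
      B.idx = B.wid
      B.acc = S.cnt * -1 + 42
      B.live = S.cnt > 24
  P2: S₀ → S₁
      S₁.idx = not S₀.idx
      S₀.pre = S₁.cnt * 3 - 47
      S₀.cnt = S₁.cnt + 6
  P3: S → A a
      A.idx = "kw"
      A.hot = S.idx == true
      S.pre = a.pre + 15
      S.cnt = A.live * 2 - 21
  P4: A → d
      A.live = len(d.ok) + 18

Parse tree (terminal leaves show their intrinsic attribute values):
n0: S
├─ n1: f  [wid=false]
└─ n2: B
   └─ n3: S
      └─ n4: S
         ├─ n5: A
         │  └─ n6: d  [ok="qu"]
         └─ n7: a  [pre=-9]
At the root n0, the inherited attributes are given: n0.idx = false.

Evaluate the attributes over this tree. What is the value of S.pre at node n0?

8

1. n0.idx = false  [given at root]
2. n1.wid = false  [terminal]
3. n2.wid = 15  [15]
4. n3.idx = false  [B.wid > 15]
5. n4.idx = true  [not S₀.idx]
6. n5.idx = "kw"  ["kw"]
7. n5.hot = true  [S.idx == true]
8. n6.ok = "qu"  [terminal]
9. n5.live = 20  [len(d.ok) + 18]
10. n7.pre = -9  [terminal]
11. n4.pre = 6  [a.pre + 15]
12. n4.cnt = 19  [A.live * 2 - 21]
13. n3.pre = 10  [S₁.cnt * 3 - 47]
14. n3.cnt = 25  [S₁.cnt + 6]
15. n2.idx = 15  [B.wid]
16. n2.acc = 17  [S.cnt * -1 + 42]
17. n2.live = true  [S.cnt > 24]
18. n0.pre = 8  [B.acc - 9]
19. n0.cnt = -4  [B.idx * -2 + 26]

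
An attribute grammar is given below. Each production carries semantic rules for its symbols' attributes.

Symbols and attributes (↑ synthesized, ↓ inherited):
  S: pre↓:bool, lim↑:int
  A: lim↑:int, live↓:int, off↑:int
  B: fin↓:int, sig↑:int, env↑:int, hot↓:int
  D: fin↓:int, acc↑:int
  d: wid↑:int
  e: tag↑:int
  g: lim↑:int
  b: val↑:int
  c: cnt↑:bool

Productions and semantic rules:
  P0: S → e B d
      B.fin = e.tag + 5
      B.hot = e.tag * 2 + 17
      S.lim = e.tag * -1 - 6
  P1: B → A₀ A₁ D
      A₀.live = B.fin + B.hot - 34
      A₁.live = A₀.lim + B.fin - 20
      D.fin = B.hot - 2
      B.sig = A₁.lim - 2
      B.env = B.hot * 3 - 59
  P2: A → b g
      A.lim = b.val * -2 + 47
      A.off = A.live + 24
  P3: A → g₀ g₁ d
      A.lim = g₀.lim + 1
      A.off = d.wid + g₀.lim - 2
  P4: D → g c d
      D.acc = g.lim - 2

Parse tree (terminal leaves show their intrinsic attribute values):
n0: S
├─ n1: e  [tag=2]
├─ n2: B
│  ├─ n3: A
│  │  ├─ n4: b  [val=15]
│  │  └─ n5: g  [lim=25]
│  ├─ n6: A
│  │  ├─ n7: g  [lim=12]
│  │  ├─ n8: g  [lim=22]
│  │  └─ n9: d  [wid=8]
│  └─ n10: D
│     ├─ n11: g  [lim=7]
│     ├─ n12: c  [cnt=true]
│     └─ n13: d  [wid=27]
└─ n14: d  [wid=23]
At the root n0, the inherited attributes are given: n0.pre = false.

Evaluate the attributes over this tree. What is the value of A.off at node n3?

1. n0.pre = false  [given at root]
2. n1.tag = 2  [terminal]
3. n2.fin = 7  [e.tag + 5]
4. n2.hot = 21  [e.tag * 2 + 17]
5. n3.live = -6  [B.fin + B.hot - 34]
6. n4.val = 15  [terminal]
7. n5.lim = 25  [terminal]
8. n3.lim = 17  [b.val * -2 + 47]
9. n3.off = 18  [A.live + 24]
10. n6.live = 4  [A₀.lim + B.fin - 20]
11. n7.lim = 12  [terminal]
12. n8.lim = 22  [terminal]
13. n9.wid = 8  [terminal]
14. n6.lim = 13  [g₀.lim + 1]
15. n6.off = 18  [d.wid + g₀.lim - 2]
16. n10.fin = 19  [B.hot - 2]
17. n11.lim = 7  [terminal]
18. n12.cnt = true  [terminal]
19. n13.wid = 27  [terminal]
20. n10.acc = 5  [g.lim - 2]
21. n2.sig = 11  [A₁.lim - 2]
22. n2.env = 4  [B.hot * 3 - 59]
23. n14.wid = 23  [terminal]
24. n0.lim = -8  [e.tag * -1 - 6]

18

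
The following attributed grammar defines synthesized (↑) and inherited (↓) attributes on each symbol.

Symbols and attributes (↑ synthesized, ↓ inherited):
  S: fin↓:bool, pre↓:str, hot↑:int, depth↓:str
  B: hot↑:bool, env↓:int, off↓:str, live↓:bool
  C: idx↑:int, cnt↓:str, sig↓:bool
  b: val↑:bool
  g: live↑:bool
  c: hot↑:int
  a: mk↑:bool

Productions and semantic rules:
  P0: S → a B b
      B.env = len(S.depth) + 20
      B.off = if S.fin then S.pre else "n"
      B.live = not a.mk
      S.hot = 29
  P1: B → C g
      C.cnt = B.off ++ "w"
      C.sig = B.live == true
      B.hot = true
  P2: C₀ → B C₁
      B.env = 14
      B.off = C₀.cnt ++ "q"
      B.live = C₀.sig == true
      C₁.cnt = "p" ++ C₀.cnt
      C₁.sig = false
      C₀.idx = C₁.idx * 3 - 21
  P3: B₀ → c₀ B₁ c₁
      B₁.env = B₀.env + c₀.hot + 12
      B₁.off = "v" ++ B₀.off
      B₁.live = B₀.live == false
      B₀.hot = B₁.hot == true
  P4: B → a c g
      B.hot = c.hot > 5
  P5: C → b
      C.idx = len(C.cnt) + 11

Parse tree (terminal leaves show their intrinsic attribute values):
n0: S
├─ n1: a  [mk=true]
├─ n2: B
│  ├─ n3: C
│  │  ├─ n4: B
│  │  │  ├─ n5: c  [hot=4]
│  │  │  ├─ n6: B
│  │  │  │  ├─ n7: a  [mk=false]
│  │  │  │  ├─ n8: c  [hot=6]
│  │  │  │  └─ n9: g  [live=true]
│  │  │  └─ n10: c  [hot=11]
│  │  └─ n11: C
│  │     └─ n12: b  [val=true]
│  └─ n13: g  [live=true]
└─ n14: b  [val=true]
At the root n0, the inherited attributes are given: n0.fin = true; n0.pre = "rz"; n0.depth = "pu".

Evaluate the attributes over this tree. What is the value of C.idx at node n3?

1. n0.fin = true  [given at root]
2. n0.pre = "rz"  [given at root]
3. n0.depth = "pu"  [given at root]
4. n1.mk = true  [terminal]
5. n2.env = 22  [len(S.depth) + 20]
6. n2.off = "rz"  [if S.fin then S.pre else "n"]
7. n2.live = false  [not a.mk]
8. n3.cnt = "rzw"  [B.off ++ "w"]
9. n3.sig = false  [B.live == true]
10. n4.env = 14  [14]
11. n4.off = "rzwq"  [C₀.cnt ++ "q"]
12. n4.live = false  [C₀.sig == true]
13. n5.hot = 4  [terminal]
14. n6.env = 30  [B₀.env + c₀.hot + 12]
15. n6.off = "vrzwq"  ["v" ++ B₀.off]
16. n6.live = true  [B₀.live == false]
17. n7.mk = false  [terminal]
18. n8.hot = 6  [terminal]
19. n9.live = true  [terminal]
20. n6.hot = true  [c.hot > 5]
21. n10.hot = 11  [terminal]
22. n4.hot = true  [B₁.hot == true]
23. n11.cnt = "przw"  ["p" ++ C₀.cnt]
24. n11.sig = false  [false]
25. n12.val = true  [terminal]
26. n11.idx = 15  [len(C.cnt) + 11]
27. n3.idx = 24  [C₁.idx * 3 - 21]
28. n13.live = true  [terminal]
29. n2.hot = true  [true]
30. n14.val = true  [terminal]
31. n0.hot = 29  [29]

24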